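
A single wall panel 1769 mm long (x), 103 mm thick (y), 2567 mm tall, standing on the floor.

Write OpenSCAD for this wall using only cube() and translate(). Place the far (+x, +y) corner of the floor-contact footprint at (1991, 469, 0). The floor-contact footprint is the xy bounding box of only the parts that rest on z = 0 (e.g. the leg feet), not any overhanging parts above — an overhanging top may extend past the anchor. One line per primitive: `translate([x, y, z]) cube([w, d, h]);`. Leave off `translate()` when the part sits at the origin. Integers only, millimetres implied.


translate([222, 366, 0]) cube([1769, 103, 2567]);


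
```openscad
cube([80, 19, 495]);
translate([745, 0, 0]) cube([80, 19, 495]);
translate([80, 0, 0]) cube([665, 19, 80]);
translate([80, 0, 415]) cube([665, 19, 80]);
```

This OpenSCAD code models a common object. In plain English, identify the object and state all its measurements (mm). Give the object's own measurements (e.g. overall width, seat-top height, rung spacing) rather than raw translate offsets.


A rectangular picture frame lying in the x–z plane (depth along y). The opening is 665 mm wide (x) by 335 mm tall (z), surrounded by a border 80 mm wide on all four sides. The frame is 19 mm deep and is made of two full-height vertical stiles with two horizontal rails fitted between them.


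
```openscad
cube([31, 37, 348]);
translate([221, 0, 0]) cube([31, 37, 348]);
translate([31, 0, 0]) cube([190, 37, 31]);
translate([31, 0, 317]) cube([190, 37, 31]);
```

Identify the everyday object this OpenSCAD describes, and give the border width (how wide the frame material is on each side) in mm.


A picture frame. The border width is 31 mm.

Four thin pieces enclosing a rectangular opening — a picture frame. The two full-height stiles are 348 mm tall; the top rail sits at z = 317 and is 31 mm tall, so the border above the opening is 348 − 317 = 31 mm, matching the stile x-width.


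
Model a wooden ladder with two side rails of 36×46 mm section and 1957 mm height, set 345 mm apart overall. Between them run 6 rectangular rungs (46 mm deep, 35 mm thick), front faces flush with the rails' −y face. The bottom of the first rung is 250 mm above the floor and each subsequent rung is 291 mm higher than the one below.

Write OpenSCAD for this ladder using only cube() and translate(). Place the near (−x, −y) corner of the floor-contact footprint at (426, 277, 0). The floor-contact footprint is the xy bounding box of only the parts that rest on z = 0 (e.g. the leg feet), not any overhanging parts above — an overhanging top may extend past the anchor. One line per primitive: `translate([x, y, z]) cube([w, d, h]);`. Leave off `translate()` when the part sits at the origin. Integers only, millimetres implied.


translate([426, 277, 0]) cube([36, 46, 1957]);
translate([735, 277, 0]) cube([36, 46, 1957]);
translate([462, 277, 250]) cube([273, 46, 35]);
translate([462, 277, 541]) cube([273, 46, 35]);
translate([462, 277, 832]) cube([273, 46, 35]);
translate([462, 277, 1123]) cube([273, 46, 35]);
translate([462, 277, 1414]) cube([273, 46, 35]);
translate([462, 277, 1705]) cube([273, 46, 35]);


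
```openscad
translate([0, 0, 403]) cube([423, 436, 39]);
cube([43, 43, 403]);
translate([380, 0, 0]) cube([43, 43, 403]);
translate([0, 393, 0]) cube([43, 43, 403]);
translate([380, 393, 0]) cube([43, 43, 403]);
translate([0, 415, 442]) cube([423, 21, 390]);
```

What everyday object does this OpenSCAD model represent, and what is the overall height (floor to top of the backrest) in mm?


A chair. The overall height is 832 mm.

A slab on four corner posts with a tall panel at the back — a chair. The seat slab sits at z = 403 with thickness 39, and the 390 mm backrest starts at the seat top, so the overall height is 403 + 39 + 390 = 832 mm.


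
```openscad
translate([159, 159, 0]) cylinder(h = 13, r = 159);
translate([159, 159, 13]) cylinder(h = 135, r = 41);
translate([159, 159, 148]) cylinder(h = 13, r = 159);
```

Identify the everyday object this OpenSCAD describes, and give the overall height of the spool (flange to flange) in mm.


A spool. The overall height is 161 mm.

Three coaxial cylinders, large–small–large — a spool. Two 13 mm flanges and a 135 mm core give 13 + 135 + 13 = 161 mm.


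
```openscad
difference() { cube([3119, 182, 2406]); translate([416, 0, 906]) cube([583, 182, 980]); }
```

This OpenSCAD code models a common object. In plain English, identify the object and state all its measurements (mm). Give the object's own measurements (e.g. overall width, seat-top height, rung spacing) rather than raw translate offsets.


A wall 3119 mm long (x), 182 mm thick (y), 2406 mm tall, with a rectangular window opening cut through it. The opening is 583 mm wide and 980 mm tall; its sill is at z = 906 mm and its near (−x) edge is 416 mm from the wall's −x end. The opening passes through the full wall thickness.


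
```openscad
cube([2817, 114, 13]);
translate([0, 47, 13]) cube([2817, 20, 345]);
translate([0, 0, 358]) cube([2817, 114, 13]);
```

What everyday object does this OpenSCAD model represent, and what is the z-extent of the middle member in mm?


An I-beam. The web height is 345 mm.

Two wide flanges with a thin centred web — an I-beam. Overall 371 mm minus two 13 mm flanges gives a web of 371 − 2·13 = 345 mm.


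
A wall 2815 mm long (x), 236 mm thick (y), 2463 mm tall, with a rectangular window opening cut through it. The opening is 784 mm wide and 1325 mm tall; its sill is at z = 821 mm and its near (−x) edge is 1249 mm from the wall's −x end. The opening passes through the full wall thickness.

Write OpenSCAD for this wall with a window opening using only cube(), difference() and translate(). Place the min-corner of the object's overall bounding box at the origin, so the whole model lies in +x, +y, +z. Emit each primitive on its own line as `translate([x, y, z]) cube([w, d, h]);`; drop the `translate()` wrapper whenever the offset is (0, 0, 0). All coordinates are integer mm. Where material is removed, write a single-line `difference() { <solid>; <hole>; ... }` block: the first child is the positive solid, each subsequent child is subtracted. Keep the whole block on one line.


difference() { cube([2815, 236, 2463]); translate([1249, 0, 821]) cube([784, 236, 1325]); }


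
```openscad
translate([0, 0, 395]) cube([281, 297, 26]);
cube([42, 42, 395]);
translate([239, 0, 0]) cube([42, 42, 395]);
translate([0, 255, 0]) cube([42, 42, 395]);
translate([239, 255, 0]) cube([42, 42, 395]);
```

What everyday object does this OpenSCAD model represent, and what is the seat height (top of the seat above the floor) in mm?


A stool. The seat height is 421 mm.

A 281×297×26 slab at z = 395 on four corner posts — a stool. The seat top is 395 + 26 = 421 mm.


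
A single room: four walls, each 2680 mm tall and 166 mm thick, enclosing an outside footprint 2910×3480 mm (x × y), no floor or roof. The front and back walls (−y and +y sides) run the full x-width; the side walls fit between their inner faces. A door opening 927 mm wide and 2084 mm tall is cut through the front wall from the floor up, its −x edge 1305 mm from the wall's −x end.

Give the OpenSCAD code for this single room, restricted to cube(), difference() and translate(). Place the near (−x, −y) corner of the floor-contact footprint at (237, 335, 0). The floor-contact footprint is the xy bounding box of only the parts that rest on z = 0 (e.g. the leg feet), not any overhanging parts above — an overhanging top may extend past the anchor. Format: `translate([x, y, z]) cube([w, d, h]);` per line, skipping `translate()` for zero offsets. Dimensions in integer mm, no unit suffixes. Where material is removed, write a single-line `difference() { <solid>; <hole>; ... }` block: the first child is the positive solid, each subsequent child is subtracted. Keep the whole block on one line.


difference() { translate([237, 335, 0]) cube([2910, 166, 2680]); translate([1542, 335, 0]) cube([927, 166, 2084]); }
translate([237, 3649, 0]) cube([2910, 166, 2680]);
translate([237, 501, 0]) cube([166, 3148, 2680]);
translate([2981, 501, 0]) cube([166, 3148, 2680]);


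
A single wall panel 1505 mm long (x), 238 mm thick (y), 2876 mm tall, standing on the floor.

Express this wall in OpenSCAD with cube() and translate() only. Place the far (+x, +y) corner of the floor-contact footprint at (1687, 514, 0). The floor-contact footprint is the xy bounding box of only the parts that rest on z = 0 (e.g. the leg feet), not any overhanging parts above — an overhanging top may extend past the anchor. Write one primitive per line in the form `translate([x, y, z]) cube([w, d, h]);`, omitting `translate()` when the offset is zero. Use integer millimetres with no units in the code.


translate([182, 276, 0]) cube([1505, 238, 2876]);


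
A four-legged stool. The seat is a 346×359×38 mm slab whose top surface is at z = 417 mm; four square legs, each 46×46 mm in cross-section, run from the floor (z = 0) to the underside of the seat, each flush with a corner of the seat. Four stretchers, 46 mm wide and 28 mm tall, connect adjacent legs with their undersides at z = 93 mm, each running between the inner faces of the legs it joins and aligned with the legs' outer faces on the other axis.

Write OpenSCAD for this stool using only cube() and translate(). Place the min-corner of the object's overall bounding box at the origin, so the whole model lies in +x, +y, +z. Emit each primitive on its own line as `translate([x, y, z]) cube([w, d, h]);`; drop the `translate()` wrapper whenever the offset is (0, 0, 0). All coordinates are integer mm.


// leg_h = 417 - 38 = 379
// stretcher span = 346 - 2*46 = 254
translate([0, 0, 379]) cube([346, 359, 38]);
cube([46, 46, 379]);
translate([300, 0, 0]) cube([46, 46, 379]);
translate([0, 313, 0]) cube([46, 46, 379]);
translate([300, 313, 0]) cube([46, 46, 379]);
translate([46, 0, 93]) cube([254, 46, 28]);
translate([46, 313, 93]) cube([254, 46, 28]);
translate([0, 46, 93]) cube([46, 267, 28]);
translate([300, 46, 93]) cube([46, 267, 28]);


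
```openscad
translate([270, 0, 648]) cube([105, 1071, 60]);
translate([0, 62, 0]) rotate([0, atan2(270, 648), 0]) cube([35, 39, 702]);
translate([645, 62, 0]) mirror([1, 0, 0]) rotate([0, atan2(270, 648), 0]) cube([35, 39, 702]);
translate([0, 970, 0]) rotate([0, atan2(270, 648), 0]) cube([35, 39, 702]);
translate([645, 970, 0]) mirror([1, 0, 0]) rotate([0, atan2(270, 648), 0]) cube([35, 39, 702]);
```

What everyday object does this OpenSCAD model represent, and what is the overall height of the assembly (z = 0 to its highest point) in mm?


A sawhorse. The overall height is 708 mm.

A beam across two mirrored pairs of raked legs — a sawhorse. The beam's underside is at z = 648 (matching the legs' vertical rise in atan2(270, 648)) and the beam is 60 mm tall, so its top is at 648 + 60 = 708 mm. The raked legs top out at the beam's underside, so that is the highest point.


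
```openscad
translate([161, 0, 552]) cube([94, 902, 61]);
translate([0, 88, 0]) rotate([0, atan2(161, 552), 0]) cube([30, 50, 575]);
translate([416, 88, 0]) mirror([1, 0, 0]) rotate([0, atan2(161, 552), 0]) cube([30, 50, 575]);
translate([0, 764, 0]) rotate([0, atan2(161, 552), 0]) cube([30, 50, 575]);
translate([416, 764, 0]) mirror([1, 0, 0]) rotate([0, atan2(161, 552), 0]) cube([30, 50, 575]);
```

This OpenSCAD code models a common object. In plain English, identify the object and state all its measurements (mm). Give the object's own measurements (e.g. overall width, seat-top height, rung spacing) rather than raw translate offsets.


A sawhorse. A 94×902×61 mm beam (x, y, z) sits on two A-frame leg pairs. Each pair is two raked legs of 30×50 mm section (50 mm along y) splaying symmetrically in x. Each leg rises 552 mm vertically over 161 mm of horizontal reach and is 575 mm long along its own axis. Every leg's outer bottom edge rests on the floor and its outer top edge meets a bottom edge of the beam — the left legs (tilting toward +x) meet the beam's −x bottom edge, the right legs (their mirror images, tilting toward −x) meet its +x bottom edge — so the leg tops tuck under the beam, the beam's underside is 552 mm above the floor, and the feet are 416 mm apart outside-to-outside with the beam centred between them. The two leg pairs are set in 88 mm from either end of the beam.


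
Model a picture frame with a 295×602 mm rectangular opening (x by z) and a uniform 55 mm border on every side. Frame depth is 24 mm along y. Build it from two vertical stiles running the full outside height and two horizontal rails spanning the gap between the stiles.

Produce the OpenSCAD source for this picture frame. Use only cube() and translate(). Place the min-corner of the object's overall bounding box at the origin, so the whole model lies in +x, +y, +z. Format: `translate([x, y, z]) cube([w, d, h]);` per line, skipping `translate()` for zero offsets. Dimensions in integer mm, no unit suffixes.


cube([55, 24, 712]);
translate([350, 0, 0]) cube([55, 24, 712]);
translate([55, 0, 0]) cube([295, 24, 55]);
translate([55, 0, 657]) cube([295, 24, 55]);


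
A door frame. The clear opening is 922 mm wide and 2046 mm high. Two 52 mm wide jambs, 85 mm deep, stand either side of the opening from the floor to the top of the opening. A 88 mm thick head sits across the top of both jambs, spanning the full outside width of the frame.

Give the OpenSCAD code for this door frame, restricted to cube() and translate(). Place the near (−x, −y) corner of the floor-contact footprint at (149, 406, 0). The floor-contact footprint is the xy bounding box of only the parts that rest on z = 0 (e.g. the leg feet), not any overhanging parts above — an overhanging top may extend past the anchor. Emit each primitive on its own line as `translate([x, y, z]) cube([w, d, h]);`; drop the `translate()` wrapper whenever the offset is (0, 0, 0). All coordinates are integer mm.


translate([149, 406, 0]) cube([52, 85, 2046]);
translate([1123, 406, 0]) cube([52, 85, 2046]);
translate([149, 406, 2046]) cube([1026, 85, 88]);


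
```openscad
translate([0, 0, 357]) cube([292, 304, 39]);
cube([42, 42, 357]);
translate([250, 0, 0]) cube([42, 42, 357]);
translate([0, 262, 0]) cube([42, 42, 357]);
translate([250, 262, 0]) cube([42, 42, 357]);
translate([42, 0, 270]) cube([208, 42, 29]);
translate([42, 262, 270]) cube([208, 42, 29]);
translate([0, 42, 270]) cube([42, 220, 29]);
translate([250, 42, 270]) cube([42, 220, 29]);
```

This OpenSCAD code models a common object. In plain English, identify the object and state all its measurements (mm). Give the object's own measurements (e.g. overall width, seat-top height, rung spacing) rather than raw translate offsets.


A four-legged stool. The seat is a 292×304×39 mm slab whose top surface is at z = 396 mm; four square legs, each 42×42 mm in cross-section, run from the floor (z = 0) to the underside of the seat, each flush with a corner of the seat. Four stretchers, 42 mm wide and 29 mm tall, connect adjacent legs with their undersides at z = 270 mm, each running between the inner faces of the legs it joins and aligned with the legs' outer faces on the other axis.


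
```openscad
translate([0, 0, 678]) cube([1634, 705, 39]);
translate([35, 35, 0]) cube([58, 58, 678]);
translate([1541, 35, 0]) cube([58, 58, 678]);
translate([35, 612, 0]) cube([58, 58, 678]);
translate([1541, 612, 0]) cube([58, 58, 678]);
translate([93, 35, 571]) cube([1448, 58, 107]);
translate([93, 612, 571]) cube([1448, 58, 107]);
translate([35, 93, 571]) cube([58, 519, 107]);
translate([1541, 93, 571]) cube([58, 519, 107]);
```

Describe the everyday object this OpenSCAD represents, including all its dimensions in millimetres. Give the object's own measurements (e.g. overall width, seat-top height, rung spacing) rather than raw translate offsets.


A table: top 1634 mm (x) × 705 mm (y), 39 mm thick, upper face at z = 717 mm, on four 58×58 mm square legs, each inset 35 mm from the nearest pair of top edges from z = 0 to the bottom of the top. Four apron rails, 58 mm thick and 107 mm tall, run between adjacent legs with their top edges flush with the underside of the top and their outer faces flush with the legs' outer faces.


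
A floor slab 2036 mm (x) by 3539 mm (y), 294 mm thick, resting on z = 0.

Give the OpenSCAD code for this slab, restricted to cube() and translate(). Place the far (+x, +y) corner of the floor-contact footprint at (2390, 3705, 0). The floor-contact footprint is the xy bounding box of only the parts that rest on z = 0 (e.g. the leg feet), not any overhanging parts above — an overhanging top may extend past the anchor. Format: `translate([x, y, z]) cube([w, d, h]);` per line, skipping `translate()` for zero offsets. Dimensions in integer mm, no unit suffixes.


translate([354, 166, 0]) cube([2036, 3539, 294]);


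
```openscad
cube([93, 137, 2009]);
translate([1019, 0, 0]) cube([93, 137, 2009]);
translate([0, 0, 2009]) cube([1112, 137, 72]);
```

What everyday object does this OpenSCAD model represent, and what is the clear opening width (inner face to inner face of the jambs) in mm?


A door frame. The clear opening width is 926 mm.

Two 2009 mm tall posts with a header on top — a door frame. The left jamb is 93 mm wide at x = 0; the right jamb starts at x = 1019. The clear opening is 1019 − 93 = 926 mm.


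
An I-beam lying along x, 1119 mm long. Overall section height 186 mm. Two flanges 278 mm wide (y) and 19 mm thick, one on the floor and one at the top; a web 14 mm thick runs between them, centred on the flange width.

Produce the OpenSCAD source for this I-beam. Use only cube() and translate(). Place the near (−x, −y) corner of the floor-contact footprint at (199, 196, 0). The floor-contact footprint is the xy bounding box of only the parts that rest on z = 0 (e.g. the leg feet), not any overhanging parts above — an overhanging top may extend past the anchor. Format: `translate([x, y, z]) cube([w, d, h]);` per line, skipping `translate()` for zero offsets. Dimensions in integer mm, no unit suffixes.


translate([199, 196, 0]) cube([1119, 278, 19]);
translate([199, 328, 19]) cube([1119, 14, 148]);
translate([199, 196, 167]) cube([1119, 278, 19]);


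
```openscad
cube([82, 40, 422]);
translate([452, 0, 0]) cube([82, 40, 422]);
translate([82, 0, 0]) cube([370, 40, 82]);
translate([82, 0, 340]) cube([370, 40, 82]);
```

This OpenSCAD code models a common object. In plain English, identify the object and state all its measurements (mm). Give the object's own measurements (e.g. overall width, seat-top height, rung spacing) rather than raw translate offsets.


A rectangular picture frame lying in the x–z plane (depth along y). The opening is 370 mm wide (x) by 258 mm tall (z), surrounded by a border 82 mm wide on all four sides. The frame is 40 mm deep and is made of two full-height vertical stiles with two horizontal rails fitted between them.


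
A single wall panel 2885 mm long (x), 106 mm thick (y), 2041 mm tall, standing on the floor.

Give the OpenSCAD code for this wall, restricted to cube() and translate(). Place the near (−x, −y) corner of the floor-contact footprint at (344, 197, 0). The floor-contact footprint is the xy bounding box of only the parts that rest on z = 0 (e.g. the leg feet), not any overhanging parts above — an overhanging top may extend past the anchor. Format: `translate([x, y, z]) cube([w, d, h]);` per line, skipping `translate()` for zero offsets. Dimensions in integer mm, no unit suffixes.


translate([344, 197, 0]) cube([2885, 106, 2041]);


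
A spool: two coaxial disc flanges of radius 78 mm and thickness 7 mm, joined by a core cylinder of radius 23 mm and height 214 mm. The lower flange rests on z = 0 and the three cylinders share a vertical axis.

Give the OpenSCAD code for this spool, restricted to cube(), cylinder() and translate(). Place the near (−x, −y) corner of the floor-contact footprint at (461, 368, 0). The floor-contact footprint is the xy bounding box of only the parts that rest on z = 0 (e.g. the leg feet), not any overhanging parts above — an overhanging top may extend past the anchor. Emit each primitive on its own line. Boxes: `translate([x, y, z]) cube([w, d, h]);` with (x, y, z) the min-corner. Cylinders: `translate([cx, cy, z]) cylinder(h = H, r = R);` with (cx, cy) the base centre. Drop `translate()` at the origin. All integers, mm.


translate([539, 446, 0]) cylinder(h = 7, r = 78);
translate([539, 446, 7]) cylinder(h = 214, r = 23);
translate([539, 446, 221]) cylinder(h = 7, r = 78);


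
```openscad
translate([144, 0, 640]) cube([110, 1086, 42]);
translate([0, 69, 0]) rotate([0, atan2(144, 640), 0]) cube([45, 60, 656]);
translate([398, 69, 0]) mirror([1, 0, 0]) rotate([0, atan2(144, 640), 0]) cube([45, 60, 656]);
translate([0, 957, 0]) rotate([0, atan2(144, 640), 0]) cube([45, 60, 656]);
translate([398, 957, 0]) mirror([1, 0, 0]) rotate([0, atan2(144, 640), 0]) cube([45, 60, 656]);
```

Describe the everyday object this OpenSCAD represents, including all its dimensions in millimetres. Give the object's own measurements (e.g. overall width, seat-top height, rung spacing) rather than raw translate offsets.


A sawhorse. A 110×1086×42 mm beam (x, y, z) sits on two A-frame leg pairs. Each pair is two raked legs of 45×60 mm section (60 mm along y) splaying symmetrically in x. Each leg rises 640 mm vertically over 144 mm of horizontal reach and is 656 mm long along its own axis. Every leg's outer bottom edge rests on the floor and its outer top edge meets a bottom edge of the beam — the left legs (tilting toward +x) meet the beam's −x bottom edge, the right legs (their mirror images, tilting toward −x) meet its +x bottom edge — so the leg tops tuck under the beam, the beam's underside is 640 mm above the floor, and the feet are 398 mm apart outside-to-outside with the beam centred between them. The two leg pairs are set in 69 mm from either end of the beam.


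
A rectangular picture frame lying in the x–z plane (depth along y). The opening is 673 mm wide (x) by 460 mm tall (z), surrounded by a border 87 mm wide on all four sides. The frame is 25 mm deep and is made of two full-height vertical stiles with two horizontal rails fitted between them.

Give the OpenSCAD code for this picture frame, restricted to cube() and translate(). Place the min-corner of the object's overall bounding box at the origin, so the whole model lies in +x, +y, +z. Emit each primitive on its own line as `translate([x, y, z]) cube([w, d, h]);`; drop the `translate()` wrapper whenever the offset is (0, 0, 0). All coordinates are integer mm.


cube([87, 25, 634]);
translate([760, 0, 0]) cube([87, 25, 634]);
translate([87, 0, 0]) cube([673, 25, 87]);
translate([87, 0, 547]) cube([673, 25, 87]);


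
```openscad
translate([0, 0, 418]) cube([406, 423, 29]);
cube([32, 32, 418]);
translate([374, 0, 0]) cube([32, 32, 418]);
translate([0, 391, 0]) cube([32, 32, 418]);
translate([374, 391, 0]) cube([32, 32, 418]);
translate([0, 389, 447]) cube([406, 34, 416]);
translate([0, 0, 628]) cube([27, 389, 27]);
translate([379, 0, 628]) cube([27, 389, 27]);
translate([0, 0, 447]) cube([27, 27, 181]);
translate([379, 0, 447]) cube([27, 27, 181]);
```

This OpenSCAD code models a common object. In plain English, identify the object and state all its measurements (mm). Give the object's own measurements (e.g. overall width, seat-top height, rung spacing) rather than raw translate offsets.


A chair. The seat is a 406×423×29 mm slab with its top at z = 447 mm, on four 32×32 mm corner legs (flush with the seat edges, standing on z = 0). A flat backrest 34 mm thick, 416 mm tall, spans the full seat width and rises from the seat top along its +y edge, rear face flush with the rear of the seat. Two armrests of 27×27 mm section run along each side from the seat's front edge to the front of the backrest, top faces 208 mm above the seat top and outer faces flush with the seat's x-edges; a 27×27 mm post under the front of each armrest stands on the seat at the front corner.


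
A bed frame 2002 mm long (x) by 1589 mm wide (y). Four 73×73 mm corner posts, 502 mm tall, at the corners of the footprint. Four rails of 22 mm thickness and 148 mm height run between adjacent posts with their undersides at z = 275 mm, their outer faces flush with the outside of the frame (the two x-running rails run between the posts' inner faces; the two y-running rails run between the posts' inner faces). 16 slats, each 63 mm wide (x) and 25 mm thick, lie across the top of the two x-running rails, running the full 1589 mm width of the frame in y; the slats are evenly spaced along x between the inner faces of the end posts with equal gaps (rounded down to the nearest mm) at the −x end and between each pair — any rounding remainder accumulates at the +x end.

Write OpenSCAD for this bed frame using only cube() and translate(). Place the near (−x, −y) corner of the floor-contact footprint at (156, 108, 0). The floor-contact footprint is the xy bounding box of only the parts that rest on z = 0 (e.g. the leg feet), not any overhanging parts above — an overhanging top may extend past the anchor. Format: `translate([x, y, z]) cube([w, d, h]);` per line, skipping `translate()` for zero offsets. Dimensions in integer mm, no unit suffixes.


translate([156, 108, 0]) cube([73, 73, 502]);
translate([156, 1624, 0]) cube([73, 73, 502]);
translate([2085, 108, 0]) cube([73, 73, 502]);
translate([2085, 1624, 0]) cube([73, 73, 502]);
translate([229, 108, 275]) cube([1856, 22, 148]);
translate([229, 1675, 275]) cube([1856, 22, 148]);
translate([156, 181, 275]) cube([22, 1443, 148]);
translate([2136, 181, 275]) cube([22, 1443, 148]);
translate([278, 108, 423]) cube([63, 1589, 25]);
translate([390, 108, 423]) cube([63, 1589, 25]);
translate([502, 108, 423]) cube([63, 1589, 25]);
translate([614, 108, 423]) cube([63, 1589, 25]);
translate([726, 108, 423]) cube([63, 1589, 25]);
translate([838, 108, 423]) cube([63, 1589, 25]);
translate([950, 108, 423]) cube([63, 1589, 25]);
translate([1062, 108, 423]) cube([63, 1589, 25]);
translate([1174, 108, 423]) cube([63, 1589, 25]);
translate([1286, 108, 423]) cube([63, 1589, 25]);
translate([1398, 108, 423]) cube([63, 1589, 25]);
translate([1510, 108, 423]) cube([63, 1589, 25]);
translate([1622, 108, 423]) cube([63, 1589, 25]);
translate([1734, 108, 423]) cube([63, 1589, 25]);
translate([1846, 108, 423]) cube([63, 1589, 25]);
translate([1958, 108, 423]) cube([63, 1589, 25]);


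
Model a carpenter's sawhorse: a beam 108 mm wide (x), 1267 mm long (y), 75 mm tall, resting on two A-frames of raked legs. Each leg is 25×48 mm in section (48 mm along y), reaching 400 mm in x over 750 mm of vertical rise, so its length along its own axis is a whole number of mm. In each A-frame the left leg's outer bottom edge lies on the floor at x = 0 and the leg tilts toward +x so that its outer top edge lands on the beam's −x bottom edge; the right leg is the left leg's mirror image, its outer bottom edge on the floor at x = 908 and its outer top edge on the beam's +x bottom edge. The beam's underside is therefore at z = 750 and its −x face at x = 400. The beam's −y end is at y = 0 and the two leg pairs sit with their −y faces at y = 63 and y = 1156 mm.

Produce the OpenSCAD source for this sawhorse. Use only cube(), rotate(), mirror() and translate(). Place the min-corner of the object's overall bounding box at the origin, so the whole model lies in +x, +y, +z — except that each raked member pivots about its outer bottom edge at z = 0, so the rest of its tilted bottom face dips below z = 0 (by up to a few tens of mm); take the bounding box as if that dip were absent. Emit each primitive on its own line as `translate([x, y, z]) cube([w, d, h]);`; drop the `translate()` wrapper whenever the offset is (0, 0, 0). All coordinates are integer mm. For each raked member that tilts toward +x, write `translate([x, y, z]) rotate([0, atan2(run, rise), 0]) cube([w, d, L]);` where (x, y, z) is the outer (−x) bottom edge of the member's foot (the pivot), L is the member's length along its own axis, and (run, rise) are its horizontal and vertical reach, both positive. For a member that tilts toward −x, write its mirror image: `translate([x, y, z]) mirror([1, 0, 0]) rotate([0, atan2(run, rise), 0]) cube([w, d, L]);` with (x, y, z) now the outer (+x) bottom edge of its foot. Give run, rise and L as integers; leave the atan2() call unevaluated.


translate([400, 0, 750]) cube([108, 1267, 75]);
translate([0, 63, 0]) rotate([0, atan2(400, 750), 0]) cube([25, 48, 850]);
translate([908, 63, 0]) mirror([1, 0, 0]) rotate([0, atan2(400, 750), 0]) cube([25, 48, 850]);
translate([0, 1156, 0]) rotate([0, atan2(400, 750), 0]) cube([25, 48, 850]);
translate([908, 1156, 0]) mirror([1, 0, 0]) rotate([0, atan2(400, 750), 0]) cube([25, 48, 850]);


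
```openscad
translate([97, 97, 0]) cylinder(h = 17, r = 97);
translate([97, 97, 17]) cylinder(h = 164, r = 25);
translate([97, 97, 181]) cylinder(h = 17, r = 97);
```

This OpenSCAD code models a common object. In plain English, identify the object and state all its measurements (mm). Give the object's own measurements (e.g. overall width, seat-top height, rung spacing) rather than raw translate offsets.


A spool: two coaxial disc flanges of radius 97 mm and thickness 17 mm, joined by a core cylinder of radius 25 mm and height 164 mm. The lower flange rests on z = 0 and the three cylinders share a vertical axis.


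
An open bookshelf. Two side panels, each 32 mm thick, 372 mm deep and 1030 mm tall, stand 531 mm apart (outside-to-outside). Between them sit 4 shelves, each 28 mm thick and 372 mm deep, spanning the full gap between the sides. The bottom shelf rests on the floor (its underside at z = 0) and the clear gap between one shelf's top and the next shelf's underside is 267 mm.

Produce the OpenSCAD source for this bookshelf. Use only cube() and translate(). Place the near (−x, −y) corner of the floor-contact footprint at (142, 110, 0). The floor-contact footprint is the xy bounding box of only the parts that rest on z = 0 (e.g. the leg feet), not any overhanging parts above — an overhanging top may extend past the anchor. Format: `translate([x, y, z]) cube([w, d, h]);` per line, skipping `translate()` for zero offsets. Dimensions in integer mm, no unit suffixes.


translate([142, 110, 0]) cube([32, 372, 1030]);
translate([641, 110, 0]) cube([32, 372, 1030]);
translate([174, 110, 0]) cube([467, 372, 28]);
translate([174, 110, 295]) cube([467, 372, 28]);
translate([174, 110, 590]) cube([467, 372, 28]);
translate([174, 110, 885]) cube([467, 372, 28]);


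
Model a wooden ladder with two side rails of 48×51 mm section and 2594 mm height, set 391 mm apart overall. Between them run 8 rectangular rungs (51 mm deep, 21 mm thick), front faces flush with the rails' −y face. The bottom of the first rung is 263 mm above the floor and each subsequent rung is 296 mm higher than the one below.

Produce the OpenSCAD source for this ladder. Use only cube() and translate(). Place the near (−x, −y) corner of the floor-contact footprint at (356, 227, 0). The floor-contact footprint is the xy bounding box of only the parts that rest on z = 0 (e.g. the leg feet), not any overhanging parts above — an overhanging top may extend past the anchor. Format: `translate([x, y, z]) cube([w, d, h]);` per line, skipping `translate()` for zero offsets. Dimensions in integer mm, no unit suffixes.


translate([356, 227, 0]) cube([48, 51, 2594]);
translate([699, 227, 0]) cube([48, 51, 2594]);
translate([404, 227, 263]) cube([295, 51, 21]);
translate([404, 227, 559]) cube([295, 51, 21]);
translate([404, 227, 855]) cube([295, 51, 21]);
translate([404, 227, 1151]) cube([295, 51, 21]);
translate([404, 227, 1447]) cube([295, 51, 21]);
translate([404, 227, 1743]) cube([295, 51, 21]);
translate([404, 227, 2039]) cube([295, 51, 21]);
translate([404, 227, 2335]) cube([295, 51, 21]);


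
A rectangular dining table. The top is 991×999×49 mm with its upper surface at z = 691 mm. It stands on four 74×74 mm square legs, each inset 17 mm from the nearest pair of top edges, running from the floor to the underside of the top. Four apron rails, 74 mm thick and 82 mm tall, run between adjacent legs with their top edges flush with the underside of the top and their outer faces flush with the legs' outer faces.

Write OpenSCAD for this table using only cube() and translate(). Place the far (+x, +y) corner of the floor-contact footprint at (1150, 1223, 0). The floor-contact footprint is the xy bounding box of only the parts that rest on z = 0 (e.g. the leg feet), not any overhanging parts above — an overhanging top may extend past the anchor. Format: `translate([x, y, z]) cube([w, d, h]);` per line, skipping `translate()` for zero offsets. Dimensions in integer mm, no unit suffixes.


// leg_h = 691 - 49 = 642
// apron z = 642 - 82 = 560
translate([176, 241, 642]) cube([991, 999, 49]);
translate([193, 258, 0]) cube([74, 74, 642]);
translate([1076, 258, 0]) cube([74, 74, 642]);
translate([193, 1149, 0]) cube([74, 74, 642]);
translate([1076, 1149, 0]) cube([74, 74, 642]);
translate([267, 258, 560]) cube([809, 74, 82]);
translate([267, 1149, 560]) cube([809, 74, 82]);
translate([193, 332, 560]) cube([74, 817, 82]);
translate([1076, 332, 560]) cube([74, 817, 82]);


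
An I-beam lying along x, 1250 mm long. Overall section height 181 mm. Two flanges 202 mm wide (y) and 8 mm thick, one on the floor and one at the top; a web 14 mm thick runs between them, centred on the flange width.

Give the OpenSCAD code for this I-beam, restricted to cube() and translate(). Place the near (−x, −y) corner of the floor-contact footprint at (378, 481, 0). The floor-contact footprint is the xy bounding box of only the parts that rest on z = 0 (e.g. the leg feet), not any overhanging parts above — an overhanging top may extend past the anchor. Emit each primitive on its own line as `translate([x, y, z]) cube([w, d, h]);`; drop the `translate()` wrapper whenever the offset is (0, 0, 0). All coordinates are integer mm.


translate([378, 481, 0]) cube([1250, 202, 8]);
translate([378, 575, 8]) cube([1250, 14, 165]);
translate([378, 481, 173]) cube([1250, 202, 8]);


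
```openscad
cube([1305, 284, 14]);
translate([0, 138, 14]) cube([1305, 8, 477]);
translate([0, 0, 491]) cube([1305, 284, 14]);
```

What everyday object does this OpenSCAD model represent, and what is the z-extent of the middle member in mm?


An I-beam. The web height is 477 mm.

Two wide flanges with a thin centred web — an I-beam. Overall 505 mm minus two 14 mm flanges gives a web of 505 − 2·14 = 477 mm.


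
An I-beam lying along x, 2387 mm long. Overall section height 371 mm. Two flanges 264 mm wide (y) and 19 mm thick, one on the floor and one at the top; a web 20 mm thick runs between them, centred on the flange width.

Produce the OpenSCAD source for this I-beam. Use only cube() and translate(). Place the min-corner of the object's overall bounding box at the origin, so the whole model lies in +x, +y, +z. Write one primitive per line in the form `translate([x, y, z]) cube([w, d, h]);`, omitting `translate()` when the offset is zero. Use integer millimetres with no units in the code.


cube([2387, 264, 19]);
translate([0, 122, 19]) cube([2387, 20, 333]);
translate([0, 0, 352]) cube([2387, 264, 19]);


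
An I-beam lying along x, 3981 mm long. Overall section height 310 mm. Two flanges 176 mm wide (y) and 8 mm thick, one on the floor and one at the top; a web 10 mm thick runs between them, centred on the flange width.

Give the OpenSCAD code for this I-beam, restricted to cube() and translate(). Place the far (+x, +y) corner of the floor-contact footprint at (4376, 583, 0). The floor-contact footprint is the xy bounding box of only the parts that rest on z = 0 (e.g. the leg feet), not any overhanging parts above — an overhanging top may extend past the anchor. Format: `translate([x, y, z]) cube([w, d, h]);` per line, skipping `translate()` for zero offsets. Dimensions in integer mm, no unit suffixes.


translate([395, 407, 0]) cube([3981, 176, 8]);
translate([395, 490, 8]) cube([3981, 10, 294]);
translate([395, 407, 302]) cube([3981, 176, 8]);


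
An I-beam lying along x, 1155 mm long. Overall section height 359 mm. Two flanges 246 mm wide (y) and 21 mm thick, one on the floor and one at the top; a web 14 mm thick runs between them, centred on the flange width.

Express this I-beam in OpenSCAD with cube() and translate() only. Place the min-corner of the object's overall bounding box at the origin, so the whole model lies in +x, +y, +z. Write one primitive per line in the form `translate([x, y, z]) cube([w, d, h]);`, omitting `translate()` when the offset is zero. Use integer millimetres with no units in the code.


cube([1155, 246, 21]);
translate([0, 116, 21]) cube([1155, 14, 317]);
translate([0, 0, 338]) cube([1155, 246, 21]);


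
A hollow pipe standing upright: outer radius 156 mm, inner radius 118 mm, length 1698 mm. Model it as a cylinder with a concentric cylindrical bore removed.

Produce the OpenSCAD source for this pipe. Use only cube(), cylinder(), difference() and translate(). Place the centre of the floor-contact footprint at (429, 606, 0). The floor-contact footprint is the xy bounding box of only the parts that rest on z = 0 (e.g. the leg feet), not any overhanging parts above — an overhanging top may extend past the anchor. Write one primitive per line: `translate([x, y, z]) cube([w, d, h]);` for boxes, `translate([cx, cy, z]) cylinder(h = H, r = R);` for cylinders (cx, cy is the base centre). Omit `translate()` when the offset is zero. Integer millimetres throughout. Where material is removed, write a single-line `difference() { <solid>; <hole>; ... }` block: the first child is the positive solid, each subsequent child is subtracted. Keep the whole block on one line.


difference() { translate([429, 606, 0]) cylinder(h = 1698, r = 156); translate([429, 606, 0]) cylinder(h = 1698, r = 118); }


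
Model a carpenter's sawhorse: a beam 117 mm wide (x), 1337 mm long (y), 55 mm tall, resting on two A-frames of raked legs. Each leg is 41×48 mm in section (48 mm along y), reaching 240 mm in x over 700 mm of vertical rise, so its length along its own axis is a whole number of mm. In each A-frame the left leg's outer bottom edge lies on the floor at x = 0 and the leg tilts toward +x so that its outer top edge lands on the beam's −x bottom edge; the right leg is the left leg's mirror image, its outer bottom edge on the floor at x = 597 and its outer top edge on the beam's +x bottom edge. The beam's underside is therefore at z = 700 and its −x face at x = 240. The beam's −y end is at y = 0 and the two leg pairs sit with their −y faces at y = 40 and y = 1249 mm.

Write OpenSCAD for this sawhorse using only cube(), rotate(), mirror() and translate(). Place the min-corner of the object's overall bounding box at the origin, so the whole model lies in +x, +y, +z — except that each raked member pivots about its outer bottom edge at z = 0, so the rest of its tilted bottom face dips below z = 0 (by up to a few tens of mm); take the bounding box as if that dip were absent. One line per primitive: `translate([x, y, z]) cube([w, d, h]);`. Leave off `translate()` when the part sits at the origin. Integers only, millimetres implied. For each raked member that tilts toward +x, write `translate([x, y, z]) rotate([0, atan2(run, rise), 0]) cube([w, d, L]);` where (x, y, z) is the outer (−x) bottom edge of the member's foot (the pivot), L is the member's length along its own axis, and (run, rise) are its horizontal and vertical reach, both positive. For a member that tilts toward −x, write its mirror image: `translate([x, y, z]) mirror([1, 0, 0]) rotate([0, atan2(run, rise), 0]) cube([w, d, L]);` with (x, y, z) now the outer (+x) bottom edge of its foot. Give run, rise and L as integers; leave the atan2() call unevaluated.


translate([240, 0, 700]) cube([117, 1337, 55]);
translate([0, 40, 0]) rotate([0, atan2(240, 700), 0]) cube([41, 48, 740]);
translate([597, 40, 0]) mirror([1, 0, 0]) rotate([0, atan2(240, 700), 0]) cube([41, 48, 740]);
translate([0, 1249, 0]) rotate([0, atan2(240, 700), 0]) cube([41, 48, 740]);
translate([597, 1249, 0]) mirror([1, 0, 0]) rotate([0, atan2(240, 700), 0]) cube([41, 48, 740]);
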